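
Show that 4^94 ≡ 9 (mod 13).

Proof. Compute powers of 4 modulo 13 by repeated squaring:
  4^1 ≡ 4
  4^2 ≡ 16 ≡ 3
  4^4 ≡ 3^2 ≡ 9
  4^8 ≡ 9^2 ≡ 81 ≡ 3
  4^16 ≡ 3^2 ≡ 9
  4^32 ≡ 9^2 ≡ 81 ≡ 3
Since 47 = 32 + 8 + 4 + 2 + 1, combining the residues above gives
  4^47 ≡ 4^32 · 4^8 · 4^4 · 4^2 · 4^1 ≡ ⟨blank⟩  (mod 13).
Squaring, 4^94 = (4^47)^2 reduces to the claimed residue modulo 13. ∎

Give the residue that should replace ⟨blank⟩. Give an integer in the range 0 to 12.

10

Multiply the listed residues: 3 · 3 · 9 · 3 · 4 = 9 → 81 → 243 → 972.
Reducing modulo 13: 972 = 74·13 + 10, so 4^47 ≡ 10.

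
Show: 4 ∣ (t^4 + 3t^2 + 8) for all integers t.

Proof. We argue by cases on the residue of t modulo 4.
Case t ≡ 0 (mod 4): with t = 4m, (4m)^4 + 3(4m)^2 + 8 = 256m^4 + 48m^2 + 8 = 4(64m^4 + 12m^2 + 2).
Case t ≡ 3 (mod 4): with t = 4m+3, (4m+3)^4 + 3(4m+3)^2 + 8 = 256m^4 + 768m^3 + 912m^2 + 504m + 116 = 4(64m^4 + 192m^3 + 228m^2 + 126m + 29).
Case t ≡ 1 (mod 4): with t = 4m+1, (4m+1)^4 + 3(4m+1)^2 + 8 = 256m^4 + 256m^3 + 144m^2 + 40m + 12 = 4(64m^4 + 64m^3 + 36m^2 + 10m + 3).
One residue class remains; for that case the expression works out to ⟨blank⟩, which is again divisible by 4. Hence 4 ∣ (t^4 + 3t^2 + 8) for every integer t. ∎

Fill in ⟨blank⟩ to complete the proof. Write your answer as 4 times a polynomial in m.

The residues treated are {0, 3, 1}, so the missing case is t ≡ 2 (mod 4); write t = 4m+2.
Then (4m+2)^4 + 3(4m+2)^2 + 8 = 256m^4 + 512m^3 + 432m^2 + 176m + 36 = 4(64m^4 + 128m^3 + 108m^2 + 44m + 9).

4(64m^4 + 128m^3 + 108m^2 + 44m + 9)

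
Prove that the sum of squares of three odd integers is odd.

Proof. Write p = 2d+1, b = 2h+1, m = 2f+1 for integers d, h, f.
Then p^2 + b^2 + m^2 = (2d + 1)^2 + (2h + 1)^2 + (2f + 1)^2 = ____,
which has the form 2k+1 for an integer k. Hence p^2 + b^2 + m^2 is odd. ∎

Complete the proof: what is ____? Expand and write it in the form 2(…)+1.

2(2d^2 + 2d + 2f^2 + 2f + 2h^2 + 2h + 1) + 1

Expanding: (2d + 1)^2 + (2h + 1)^2 + (2f + 1)^2 = 4d^2 + 4d + 4f^2 + 4f + 4h^2 + 4h + 3.
Every term except the constant is even, so this is 2(2d^2 + 2d + 2f^2 + 2f + 2h^2 + 2h + 1) + 1,
and 2d^2 + 2d + 2f^2 + 2f + 2h^2 + 2h + 1 ∈ ℤ gives the required form.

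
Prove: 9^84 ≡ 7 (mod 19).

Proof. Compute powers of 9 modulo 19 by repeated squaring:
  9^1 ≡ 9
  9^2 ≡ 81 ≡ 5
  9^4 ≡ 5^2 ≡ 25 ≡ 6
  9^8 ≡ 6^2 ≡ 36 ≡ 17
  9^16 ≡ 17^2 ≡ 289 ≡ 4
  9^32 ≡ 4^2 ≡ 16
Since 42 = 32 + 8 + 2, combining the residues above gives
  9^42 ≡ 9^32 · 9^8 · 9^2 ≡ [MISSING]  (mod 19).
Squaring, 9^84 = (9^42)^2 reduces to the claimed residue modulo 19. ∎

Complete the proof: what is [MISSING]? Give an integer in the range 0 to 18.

Multiply the listed residues: 16 · 17 · 5 = 272 → 1360.
Reducing modulo 19: 1360 = 71·19 + 11, so 9^42 ≡ 11.

11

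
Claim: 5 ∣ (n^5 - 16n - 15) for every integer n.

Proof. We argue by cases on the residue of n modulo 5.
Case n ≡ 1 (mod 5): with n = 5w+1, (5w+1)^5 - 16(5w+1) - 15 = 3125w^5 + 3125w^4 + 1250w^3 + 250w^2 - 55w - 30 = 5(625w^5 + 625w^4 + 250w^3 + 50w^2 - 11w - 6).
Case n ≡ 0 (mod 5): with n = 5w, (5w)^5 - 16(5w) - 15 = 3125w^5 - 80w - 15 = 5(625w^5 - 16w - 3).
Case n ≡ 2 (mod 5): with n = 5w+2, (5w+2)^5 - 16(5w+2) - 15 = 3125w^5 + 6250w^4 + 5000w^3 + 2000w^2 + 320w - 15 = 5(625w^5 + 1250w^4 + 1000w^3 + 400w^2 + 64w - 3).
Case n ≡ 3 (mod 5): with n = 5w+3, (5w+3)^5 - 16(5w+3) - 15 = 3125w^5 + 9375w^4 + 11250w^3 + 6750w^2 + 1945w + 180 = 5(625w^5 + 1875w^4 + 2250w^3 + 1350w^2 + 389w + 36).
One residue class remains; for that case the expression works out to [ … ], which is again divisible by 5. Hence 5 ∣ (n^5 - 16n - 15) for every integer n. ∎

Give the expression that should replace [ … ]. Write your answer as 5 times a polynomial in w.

5(625w^5 + 2500w^4 + 4000w^3 + 3200w^2 + 1264w + 189)

Only n ≡ 4 (mod 5) is unaccounted for. Put n = 5w+4:
(5w+4)^5 - 16(5w+4) - 15 expands to 3125w^5 + 12500w^4 + 20000w^3 + 16000w^2 + 6320w + 945,
and factoring out 5 leaves 5(625w^5 + 2500w^4 + 4000w^3 + 3200w^2 + 1264w + 189).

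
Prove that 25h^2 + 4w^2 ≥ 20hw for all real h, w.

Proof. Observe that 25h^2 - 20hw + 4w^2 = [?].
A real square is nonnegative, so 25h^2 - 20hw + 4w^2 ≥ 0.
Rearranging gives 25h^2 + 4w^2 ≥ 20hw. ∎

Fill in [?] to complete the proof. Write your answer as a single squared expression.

The leading and trailing coefficients are 5^2 and 2^2, and 20 = 2·5·2, so the trinomial is (5h - 2w)^2.
Hence 25h^2 - 20hw + 4w^2 ≥ 0.

(5h - 2w)^2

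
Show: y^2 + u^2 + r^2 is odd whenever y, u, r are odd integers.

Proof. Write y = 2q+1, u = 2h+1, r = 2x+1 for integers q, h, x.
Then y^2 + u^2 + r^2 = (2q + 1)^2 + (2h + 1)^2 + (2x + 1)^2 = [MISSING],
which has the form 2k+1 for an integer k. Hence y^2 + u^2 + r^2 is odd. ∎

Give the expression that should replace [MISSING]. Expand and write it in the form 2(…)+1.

Expanding: (2q + 1)^2 + (2h + 1)^2 + (2x + 1)^2 = 4h^2 + 4h + 4q^2 + 4q + 4x^2 + 4x + 3.
Every term except the constant is even, so this is 2(2h^2 + 2h + 2q^2 + 2q + 2x^2 + 2x + 1) + 1,
and 2h^2 + 2h + 2q^2 + 2q + 2x^2 + 2x + 1 ∈ ℤ gives the required form.

2(2h^2 + 2h + 2q^2 + 2q + 2x^2 + 2x + 1) + 1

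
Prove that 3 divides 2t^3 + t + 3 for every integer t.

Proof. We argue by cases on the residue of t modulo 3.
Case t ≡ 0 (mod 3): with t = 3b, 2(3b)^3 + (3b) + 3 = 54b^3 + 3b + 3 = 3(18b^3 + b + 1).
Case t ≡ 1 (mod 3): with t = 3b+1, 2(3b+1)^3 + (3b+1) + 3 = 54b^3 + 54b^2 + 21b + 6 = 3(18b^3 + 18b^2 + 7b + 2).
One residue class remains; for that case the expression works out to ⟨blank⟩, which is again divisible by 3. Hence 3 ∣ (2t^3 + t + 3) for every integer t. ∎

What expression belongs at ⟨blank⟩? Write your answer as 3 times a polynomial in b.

3(18b^3 + 36b^2 + 25b + 7)

The residues treated are {0, 1}, so the missing case is t ≡ 2 (mod 3); write t = 3b+2.
Then 2(3b+2)^3 + (3b+2) + 3 = 54b^3 + 108b^2 + 75b + 21 = 3(18b^3 + 36b^2 + 25b + 7).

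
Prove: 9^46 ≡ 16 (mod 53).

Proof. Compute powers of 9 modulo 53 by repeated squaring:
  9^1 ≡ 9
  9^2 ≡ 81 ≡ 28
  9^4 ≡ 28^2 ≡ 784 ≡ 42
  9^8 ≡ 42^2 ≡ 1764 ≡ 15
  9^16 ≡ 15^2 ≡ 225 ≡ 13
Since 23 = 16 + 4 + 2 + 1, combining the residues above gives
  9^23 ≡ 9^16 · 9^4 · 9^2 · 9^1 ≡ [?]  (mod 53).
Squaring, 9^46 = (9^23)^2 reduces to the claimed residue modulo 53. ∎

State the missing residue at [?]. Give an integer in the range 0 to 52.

4

Multiply the listed residues: 13 · 42 · 28 · 9 = 546 → 15288 → 137592.
Reducing modulo 53: 137592 = 2596·53 + 4, so 9^23 ≡ 4.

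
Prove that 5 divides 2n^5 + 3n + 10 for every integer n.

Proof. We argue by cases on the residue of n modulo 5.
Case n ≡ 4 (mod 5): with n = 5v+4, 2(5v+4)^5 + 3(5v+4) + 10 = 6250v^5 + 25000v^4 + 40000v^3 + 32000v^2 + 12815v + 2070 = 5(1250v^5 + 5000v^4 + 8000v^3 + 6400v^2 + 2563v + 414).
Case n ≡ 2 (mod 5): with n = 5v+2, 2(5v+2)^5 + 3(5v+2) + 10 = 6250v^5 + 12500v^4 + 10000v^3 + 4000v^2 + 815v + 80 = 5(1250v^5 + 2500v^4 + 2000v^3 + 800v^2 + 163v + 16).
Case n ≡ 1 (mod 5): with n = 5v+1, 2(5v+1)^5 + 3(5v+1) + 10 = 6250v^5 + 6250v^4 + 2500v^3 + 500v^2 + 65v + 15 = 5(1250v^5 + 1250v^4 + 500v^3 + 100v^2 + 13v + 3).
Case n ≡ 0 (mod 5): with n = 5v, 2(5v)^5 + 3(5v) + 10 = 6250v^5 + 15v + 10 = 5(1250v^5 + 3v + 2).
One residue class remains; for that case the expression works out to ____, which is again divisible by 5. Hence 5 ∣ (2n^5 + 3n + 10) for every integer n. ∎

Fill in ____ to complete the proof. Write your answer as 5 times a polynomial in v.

The residues treated are {4, 2, 1, 0}, so the missing case is n ≡ 3 (mod 5); write n = 5v+3.
Then 2(5v+3)^5 + 3(5v+3) + 10 = 6250v^5 + 18750v^4 + 22500v^3 + 13500v^2 + 4065v + 505 = 5(1250v^5 + 3750v^4 + 4500v^3 + 2700v^2 + 813v + 101).

5(1250v^5 + 3750v^4 + 4500v^3 + 2700v^2 + 813v + 101)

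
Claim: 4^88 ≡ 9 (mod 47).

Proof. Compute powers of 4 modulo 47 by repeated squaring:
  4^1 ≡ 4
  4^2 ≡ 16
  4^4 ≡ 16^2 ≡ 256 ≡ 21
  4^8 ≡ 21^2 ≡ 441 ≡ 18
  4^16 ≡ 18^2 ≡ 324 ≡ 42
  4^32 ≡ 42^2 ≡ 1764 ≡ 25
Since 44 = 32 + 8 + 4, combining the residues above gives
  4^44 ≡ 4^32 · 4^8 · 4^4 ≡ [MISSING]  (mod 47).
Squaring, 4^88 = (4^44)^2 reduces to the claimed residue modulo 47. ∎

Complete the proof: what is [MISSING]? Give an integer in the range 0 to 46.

3

Multiply the listed residues: 25 · 18 · 21 = 450 → 9450.
Reducing modulo 47: 9450 = 201·47 + 3, so 4^44 ≡ 3.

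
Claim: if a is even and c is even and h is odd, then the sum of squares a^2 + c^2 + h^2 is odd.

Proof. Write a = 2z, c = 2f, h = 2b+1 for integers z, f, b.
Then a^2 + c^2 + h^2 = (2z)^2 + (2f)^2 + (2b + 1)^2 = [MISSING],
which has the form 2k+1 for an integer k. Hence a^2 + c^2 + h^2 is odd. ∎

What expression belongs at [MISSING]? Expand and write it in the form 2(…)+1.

(2z)^2 + (2f)^2 + (2b + 1)^2 = 4b^2 + 4b + 4f^2 + 4z^2 + 1
= 2(2b^2 + 2b + 2f^2 + 2z^2) + 1.
Since 2b^2 + 2b + 2f^2 + 2z^2 is an integer, the sum of squares is of the form 2k+1 for an integer k.

2(2b^2 + 2b + 2f^2 + 2z^2) + 1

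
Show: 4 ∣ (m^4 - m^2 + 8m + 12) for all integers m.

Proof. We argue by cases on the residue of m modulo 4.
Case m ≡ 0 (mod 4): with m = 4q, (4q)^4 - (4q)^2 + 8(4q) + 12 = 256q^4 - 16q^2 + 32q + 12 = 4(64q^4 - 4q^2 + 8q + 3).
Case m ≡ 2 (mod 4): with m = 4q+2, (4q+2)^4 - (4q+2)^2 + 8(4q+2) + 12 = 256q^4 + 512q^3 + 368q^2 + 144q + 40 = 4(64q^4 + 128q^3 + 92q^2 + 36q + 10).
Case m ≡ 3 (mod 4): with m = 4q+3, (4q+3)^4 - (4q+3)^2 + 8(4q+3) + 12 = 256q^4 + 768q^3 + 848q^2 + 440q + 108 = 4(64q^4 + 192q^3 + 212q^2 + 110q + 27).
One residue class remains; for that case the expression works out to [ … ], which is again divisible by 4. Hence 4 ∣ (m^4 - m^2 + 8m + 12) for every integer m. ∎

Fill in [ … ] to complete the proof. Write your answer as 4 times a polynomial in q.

Only m ≡ 1 (mod 4) is unaccounted for. Put m = 4q+1:
(4q+1)^4 - (4q+1)^2 + 8(4q+1) + 12 expands to 256q^4 + 256q^3 + 80q^2 + 40q + 20,
and factoring out 4 leaves 4(64q^4 + 64q^3 + 20q^2 + 10q + 5).

4(64q^4 + 64q^3 + 20q^2 + 10q + 5)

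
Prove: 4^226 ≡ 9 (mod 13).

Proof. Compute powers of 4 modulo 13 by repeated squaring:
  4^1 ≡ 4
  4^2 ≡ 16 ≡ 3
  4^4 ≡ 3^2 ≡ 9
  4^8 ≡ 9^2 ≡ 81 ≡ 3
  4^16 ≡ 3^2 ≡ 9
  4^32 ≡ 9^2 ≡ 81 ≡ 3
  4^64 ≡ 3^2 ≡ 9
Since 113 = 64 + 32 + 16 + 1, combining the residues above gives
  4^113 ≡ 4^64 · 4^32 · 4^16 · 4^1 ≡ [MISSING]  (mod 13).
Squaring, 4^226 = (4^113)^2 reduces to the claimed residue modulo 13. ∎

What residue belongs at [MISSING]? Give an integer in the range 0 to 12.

Multiply the listed residues: 9 · 3 · 9 · 4 = 27 → 243 → 972.
Reducing modulo 13: 972 = 74·13 + 10, so 4^113 ≡ 10.

10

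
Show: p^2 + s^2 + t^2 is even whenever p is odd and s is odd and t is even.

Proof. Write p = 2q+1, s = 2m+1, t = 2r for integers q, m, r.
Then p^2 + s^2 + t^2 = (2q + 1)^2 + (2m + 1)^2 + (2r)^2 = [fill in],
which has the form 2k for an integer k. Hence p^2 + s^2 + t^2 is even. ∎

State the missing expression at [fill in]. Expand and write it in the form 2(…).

Expanding: (2q + 1)^2 + (2m + 1)^2 + (2r)^2 = 4m^2 + 4m + 4q^2 + 4q + 4r^2 + 2.
Every term is even; pulling out the factor of 2 gives 2(2m^2 + 2m + 2q^2 + 2q + 2r^2 + 1).

2(2m^2 + 2m + 2q^2 + 2q + 2r^2 + 1)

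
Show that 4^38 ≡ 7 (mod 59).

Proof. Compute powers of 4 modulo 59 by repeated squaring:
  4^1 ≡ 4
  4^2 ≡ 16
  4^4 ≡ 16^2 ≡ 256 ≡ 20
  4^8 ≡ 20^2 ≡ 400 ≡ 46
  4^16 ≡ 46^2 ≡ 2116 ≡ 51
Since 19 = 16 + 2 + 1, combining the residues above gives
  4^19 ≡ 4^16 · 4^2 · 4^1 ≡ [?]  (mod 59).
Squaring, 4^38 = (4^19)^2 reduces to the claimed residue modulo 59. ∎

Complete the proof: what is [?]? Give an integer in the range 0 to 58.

19

Multiply the listed residues: 51 · 16 · 4 = 816 → 3264.
Reducing modulo 59: 3264 = 55·59 + 19, so 4^19 ≡ 19.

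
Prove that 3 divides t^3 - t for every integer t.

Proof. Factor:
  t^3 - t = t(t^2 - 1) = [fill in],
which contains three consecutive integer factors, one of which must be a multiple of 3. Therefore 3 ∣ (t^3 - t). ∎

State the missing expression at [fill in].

(t - 1)t(t + 1)

t(t^2 - 1) = t(t - 1)(t + 1) = (t - 1)t(t + 1).
These three factors are consecutive integers, so their product is divisible by 3.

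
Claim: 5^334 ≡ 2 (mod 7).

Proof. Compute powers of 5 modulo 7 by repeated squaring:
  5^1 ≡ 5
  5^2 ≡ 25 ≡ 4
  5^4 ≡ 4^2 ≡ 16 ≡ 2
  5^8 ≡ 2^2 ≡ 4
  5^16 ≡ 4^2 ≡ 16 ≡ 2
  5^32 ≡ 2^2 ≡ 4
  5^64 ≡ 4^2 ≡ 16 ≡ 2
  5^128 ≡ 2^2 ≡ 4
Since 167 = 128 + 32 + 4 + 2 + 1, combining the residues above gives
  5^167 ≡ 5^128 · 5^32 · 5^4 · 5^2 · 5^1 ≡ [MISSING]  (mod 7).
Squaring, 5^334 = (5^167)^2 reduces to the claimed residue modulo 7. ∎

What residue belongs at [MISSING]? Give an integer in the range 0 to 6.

3

5^128 · 5^32 · 5^4 · 5^2 · 5^1 ≡ 4 · 4 · 2 · 4 · 5 = 640.
640 mod 7 = 3, so 5^167 ≡ 3 (mod 7).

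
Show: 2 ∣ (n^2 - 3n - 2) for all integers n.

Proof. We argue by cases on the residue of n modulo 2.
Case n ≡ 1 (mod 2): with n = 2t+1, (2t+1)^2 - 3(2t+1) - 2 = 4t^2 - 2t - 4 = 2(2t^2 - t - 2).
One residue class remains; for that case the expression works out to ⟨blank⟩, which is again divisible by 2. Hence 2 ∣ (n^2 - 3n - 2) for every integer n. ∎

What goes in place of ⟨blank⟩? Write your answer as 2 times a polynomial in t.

The residues treated are {1}, so the missing case is n ≡ 0 (mod 2); write n = 2t.
Then (2t)^2 - 3(2t) - 2 = 4t^2 - 6t - 2 = 2(2t^2 - 3t - 1).

2(2t^2 - 3t - 1)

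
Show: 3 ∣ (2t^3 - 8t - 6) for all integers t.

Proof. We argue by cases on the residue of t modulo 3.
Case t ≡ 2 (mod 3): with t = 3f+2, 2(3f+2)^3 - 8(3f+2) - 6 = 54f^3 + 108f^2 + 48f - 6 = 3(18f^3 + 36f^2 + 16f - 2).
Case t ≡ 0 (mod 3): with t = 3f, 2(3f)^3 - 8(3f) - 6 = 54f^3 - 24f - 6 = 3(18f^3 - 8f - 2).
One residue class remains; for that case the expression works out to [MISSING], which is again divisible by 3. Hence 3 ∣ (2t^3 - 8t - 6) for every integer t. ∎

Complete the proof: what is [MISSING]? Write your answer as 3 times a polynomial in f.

3(18f^3 + 18f^2 - 2f - 4)

The residues treated are {2, 0}, so the missing case is t ≡ 1 (mod 3); write t = 3f+1.
Then 2(3f+1)^3 - 8(3f+1) - 6 = 54f^3 + 54f^2 - 6f - 12 = 3(18f^3 + 18f^2 - 2f - 4).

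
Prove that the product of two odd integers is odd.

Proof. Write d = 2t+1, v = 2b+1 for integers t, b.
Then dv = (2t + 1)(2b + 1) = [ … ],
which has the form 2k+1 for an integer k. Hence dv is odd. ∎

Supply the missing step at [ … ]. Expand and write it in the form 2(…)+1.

Expanding: (2t + 1)(2b + 1) = 4bt + 2b + 2t + 1.
Every term except the constant is even, so this is 2(2bt + b + t) + 1,
and 2bt + b + t ∈ ℤ gives the required form.

2(2bt + b + t) + 1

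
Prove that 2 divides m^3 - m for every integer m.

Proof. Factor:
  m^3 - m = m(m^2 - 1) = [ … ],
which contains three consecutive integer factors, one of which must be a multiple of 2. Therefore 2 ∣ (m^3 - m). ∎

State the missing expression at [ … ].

m(m^2 - 1) = m(m - 1)(m + 1) = (m - 1)m(m + 1).
These three factors are consecutive integers, so their product is divisible by 2.

(m - 1)m(m + 1)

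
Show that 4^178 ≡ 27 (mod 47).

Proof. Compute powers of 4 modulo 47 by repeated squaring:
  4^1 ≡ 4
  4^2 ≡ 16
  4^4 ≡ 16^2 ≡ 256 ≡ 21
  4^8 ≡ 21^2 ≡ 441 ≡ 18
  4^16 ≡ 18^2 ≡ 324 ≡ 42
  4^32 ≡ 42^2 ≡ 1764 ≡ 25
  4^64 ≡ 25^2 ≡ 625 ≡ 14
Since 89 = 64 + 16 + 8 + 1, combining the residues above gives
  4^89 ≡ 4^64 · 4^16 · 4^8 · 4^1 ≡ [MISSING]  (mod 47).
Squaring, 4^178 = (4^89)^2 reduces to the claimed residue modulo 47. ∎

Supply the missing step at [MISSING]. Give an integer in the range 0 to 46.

36

Multiply the listed residues: 14 · 42 · 18 · 4 = 588 → 10584 → 42336.
Reducing modulo 47: 42336 = 900·47 + 36, so 4^89 ≡ 36.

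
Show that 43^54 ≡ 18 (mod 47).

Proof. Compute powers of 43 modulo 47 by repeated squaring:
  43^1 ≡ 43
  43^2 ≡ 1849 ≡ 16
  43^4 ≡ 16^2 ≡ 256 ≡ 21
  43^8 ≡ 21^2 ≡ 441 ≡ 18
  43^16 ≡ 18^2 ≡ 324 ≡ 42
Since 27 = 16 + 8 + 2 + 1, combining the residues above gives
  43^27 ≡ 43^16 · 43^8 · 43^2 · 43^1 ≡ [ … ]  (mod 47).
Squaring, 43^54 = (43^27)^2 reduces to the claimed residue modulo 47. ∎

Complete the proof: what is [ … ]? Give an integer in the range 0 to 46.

Multiply the listed residues: 42 · 18 · 16 · 43 = 756 → 12096 → 520128.
Reducing modulo 47: 520128 = 11066·47 + 26, so 43^27 ≡ 26.

26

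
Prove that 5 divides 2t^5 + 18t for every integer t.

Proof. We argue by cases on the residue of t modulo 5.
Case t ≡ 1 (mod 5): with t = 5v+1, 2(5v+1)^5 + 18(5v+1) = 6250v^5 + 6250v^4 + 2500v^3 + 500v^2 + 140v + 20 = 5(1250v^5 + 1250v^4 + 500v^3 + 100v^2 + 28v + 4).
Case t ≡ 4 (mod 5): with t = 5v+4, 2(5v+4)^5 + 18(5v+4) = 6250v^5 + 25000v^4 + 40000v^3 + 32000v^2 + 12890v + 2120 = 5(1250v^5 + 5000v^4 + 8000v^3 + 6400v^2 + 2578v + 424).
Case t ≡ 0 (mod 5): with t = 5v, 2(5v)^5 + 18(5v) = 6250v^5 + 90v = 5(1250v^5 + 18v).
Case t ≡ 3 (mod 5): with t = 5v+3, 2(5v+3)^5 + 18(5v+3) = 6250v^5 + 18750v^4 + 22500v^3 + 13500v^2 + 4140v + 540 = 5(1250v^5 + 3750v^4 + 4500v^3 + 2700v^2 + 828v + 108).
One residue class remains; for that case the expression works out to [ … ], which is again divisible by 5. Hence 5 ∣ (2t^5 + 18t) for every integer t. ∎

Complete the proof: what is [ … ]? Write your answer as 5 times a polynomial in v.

5(1250v^5 + 2500v^4 + 2000v^3 + 800v^2 + 178v + 20)

The residues treated are {1, 4, 0, 3}, so the missing case is t ≡ 2 (mod 5); write t = 5v+2.
Then 2(5v+2)^5 + 18(5v+2) = 6250v^5 + 12500v^4 + 10000v^3 + 4000v^2 + 890v + 100 = 5(1250v^5 + 2500v^4 + 2000v^3 + 800v^2 + 178v + 20).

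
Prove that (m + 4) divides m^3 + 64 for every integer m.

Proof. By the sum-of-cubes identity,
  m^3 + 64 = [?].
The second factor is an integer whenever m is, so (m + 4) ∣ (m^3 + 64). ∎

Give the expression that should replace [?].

Polynomial division of m^3 + 64 by m + 4 leaves remainder 0 and quotient m^2 - 4m + 16.
Hence m^3 + 64 = (m + 4)(m^2 - 4m + 16).

(m + 4)(m^2 - 4m + 16)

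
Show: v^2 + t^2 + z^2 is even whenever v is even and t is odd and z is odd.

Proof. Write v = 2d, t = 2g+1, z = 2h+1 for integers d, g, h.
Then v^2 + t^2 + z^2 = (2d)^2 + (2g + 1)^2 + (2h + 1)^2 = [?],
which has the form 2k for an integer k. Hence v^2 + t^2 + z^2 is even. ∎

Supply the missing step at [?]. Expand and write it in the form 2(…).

2(2d^2 + 2g^2 + 2g + 2h^2 + 2h + 1)

Expanding: (2d)^2 + (2g + 1)^2 + (2h + 1)^2 = 4d^2 + 4g^2 + 4g + 4h^2 + 4h + 2.
Every term is even; pulling out the factor of 2 gives 2(2d^2 + 2g^2 + 2g + 2h^2 + 2h + 1).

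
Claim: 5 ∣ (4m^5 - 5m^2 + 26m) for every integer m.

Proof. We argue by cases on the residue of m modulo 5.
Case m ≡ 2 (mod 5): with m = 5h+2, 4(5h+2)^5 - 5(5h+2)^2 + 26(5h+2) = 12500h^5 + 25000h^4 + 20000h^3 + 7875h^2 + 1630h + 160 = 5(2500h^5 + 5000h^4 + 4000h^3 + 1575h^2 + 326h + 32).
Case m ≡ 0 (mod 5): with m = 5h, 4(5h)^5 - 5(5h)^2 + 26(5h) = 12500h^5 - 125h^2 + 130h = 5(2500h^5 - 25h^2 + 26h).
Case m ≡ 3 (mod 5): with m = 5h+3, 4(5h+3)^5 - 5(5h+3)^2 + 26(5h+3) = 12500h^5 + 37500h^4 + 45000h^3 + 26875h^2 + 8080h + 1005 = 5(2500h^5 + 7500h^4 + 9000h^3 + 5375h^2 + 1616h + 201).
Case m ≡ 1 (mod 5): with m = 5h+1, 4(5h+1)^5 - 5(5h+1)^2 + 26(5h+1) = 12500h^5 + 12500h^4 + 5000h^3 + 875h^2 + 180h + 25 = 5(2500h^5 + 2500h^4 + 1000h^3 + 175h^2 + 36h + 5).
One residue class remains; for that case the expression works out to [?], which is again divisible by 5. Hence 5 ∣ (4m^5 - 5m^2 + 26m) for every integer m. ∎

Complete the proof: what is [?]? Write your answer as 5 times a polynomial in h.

5(2500h^5 + 10000h^4 + 16000h^3 + 12775h^2 + 5106h + 824)

The residues treated are {2, 0, 3, 1}, so the missing case is m ≡ 4 (mod 5); write m = 5h+4.
Then 4(5h+4)^5 - 5(5h+4)^2 + 26(5h+4) = 12500h^5 + 50000h^4 + 80000h^3 + 63875h^2 + 25530h + 4120 = 5(2500h^5 + 10000h^4 + 16000h^3 + 12775h^2 + 5106h + 824).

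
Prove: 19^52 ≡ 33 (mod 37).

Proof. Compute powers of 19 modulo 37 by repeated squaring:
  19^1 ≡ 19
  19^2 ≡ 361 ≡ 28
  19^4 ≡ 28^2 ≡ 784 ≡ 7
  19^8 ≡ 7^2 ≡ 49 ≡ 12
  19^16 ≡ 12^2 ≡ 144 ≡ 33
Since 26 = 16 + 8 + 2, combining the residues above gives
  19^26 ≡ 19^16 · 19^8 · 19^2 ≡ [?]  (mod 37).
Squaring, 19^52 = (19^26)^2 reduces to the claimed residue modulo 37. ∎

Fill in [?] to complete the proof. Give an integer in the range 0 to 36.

25

Multiply the listed residues: 33 · 12 · 28 = 396 → 11088.
Reducing modulo 37: 11088 = 299·37 + 25, so 19^26 ≡ 25.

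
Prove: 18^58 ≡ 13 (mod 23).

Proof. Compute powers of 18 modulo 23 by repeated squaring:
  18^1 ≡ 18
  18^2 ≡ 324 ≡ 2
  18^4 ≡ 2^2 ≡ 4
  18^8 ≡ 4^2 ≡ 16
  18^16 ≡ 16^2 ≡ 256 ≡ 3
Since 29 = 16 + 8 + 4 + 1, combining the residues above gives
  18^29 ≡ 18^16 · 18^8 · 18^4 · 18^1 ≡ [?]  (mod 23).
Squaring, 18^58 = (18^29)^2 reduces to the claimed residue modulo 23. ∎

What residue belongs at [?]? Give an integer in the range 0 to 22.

Multiply the listed residues: 3 · 16 · 4 · 18 = 48 → 192 → 3456.
Reducing modulo 23: 3456 = 150·23 + 6, so 18^29 ≡ 6.

6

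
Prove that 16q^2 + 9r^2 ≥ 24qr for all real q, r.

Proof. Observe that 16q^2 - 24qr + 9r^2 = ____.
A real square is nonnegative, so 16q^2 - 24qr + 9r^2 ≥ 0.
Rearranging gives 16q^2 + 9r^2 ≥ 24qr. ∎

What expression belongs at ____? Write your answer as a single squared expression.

The leading and trailing coefficients are 4^2 and 3^2, and 24 = 2·4·3, so the trinomial is (4q - 3r)^2.
Hence 16q^2 - 24qr + 9r^2 ≥ 0.

(4q - 3r)^2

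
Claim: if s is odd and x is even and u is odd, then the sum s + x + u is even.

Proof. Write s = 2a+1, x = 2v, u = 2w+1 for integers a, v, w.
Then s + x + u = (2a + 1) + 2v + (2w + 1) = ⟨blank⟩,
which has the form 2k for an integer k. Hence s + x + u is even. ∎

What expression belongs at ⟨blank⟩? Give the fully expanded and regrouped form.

2(a + v + w + 1)

Expanding: (2a + 1) + 2v + (2w + 1) = 2a + 2v + 2w + 2.
Every term is even; pulling out the factor of 2 gives 2(a + v + w + 1).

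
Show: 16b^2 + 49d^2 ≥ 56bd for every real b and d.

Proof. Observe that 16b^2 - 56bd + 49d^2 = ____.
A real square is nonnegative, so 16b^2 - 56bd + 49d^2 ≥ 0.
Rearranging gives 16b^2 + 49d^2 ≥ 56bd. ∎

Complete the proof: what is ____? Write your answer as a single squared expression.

16b^2 - 56bd + 49d^2 is a perfect-square trinomial: the outer terms are (4b)^2 and (7d)^2, and the cross term is -2·4b·7d.
So 16b^2 - 56bd + 49d^2 = (4b - 7d)^2 ≥ 0.

(4b - 7d)^2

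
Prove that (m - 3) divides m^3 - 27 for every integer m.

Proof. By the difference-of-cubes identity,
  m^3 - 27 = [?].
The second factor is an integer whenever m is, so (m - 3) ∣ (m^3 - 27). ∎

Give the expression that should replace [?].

(m - 3)(m^2 + 3m + 9)

Polynomial division of m^3 - 27 by m - 3 leaves remainder 0 and quotient m^2 + 3m + 9.
Hence m^3 - 27 = (m - 3)(m^2 + 3m + 9).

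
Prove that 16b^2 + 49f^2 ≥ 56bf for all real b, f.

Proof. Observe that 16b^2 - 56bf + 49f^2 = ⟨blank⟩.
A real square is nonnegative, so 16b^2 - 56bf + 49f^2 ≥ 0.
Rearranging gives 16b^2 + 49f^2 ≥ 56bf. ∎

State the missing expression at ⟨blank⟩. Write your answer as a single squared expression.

16b^2 - 56bf + 49f^2 is a perfect-square trinomial: the outer terms are (4b)^2 and (7f)^2, and the cross term is -2·4b·7f.
So 16b^2 - 56bf + 49f^2 = (4b - 7f)^2 ≥ 0.

(4b - 7f)^2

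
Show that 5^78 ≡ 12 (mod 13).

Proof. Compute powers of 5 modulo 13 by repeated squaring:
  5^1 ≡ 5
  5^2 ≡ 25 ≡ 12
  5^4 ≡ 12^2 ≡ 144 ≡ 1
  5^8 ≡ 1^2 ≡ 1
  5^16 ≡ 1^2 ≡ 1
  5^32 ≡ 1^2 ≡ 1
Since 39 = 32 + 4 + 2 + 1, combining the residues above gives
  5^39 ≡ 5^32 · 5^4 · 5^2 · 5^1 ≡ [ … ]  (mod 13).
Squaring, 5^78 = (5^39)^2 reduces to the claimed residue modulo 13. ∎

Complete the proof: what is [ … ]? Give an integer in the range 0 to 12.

8

Multiply the listed residues: 1 · 1 · 12 · 5 = 1 → 12 → 60.
Reducing modulo 13: 60 = 4·13 + 8, so 5^39 ≡ 8.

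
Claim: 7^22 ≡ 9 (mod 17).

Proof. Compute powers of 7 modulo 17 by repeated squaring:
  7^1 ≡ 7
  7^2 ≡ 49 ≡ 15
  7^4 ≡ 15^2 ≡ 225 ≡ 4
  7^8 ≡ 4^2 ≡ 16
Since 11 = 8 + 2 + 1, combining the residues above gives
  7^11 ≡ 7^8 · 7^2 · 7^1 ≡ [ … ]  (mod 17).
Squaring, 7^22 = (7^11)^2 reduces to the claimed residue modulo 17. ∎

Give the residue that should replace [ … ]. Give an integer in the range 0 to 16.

Multiply the listed residues: 16 · 15 · 7 = 240 → 1680.
Reducing modulo 17: 1680 = 98·17 + 14, so 7^11 ≡ 14.

14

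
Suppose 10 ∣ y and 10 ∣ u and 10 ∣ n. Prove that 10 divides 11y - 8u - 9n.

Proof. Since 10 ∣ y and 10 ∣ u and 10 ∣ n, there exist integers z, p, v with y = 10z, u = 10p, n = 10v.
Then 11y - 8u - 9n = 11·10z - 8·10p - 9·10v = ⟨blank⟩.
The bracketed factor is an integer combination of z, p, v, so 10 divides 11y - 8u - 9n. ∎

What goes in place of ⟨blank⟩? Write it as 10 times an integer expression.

Pull the common 10 out of every term: 11·10z - 8·10p - 9·10v = 10(-8p - 9v + 11z).
-8p - 9v + 11z is an integer, which exhibits the divisibility.

10(-8p - 9v + 11z)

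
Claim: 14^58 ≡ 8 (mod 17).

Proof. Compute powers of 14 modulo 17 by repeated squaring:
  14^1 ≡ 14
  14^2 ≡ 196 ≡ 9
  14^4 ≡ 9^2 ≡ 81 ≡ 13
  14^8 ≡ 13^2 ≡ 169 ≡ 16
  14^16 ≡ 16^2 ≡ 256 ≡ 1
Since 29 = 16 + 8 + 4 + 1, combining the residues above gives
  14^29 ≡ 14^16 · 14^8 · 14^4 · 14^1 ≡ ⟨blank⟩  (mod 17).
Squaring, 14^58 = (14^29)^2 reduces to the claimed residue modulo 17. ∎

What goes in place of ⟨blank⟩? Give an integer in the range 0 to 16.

5

14^16 · 14^8 · 14^4 · 14^1 ≡ 1 · 16 · 13 · 14 = 2912.
2912 mod 17 = 5, so 14^29 ≡ 5 (mod 17).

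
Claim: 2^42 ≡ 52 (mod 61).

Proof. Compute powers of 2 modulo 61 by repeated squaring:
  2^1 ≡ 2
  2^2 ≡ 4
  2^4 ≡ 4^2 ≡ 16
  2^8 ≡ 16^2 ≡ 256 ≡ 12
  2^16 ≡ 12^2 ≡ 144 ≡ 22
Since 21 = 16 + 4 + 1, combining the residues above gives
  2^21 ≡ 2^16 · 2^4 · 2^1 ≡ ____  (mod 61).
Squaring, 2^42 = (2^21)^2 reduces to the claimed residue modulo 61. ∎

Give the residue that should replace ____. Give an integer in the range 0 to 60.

Multiply the listed residues: 22 · 16 · 2 = 352 → 704.
Reducing modulo 61: 704 = 11·61 + 33, so 2^21 ≡ 33.

33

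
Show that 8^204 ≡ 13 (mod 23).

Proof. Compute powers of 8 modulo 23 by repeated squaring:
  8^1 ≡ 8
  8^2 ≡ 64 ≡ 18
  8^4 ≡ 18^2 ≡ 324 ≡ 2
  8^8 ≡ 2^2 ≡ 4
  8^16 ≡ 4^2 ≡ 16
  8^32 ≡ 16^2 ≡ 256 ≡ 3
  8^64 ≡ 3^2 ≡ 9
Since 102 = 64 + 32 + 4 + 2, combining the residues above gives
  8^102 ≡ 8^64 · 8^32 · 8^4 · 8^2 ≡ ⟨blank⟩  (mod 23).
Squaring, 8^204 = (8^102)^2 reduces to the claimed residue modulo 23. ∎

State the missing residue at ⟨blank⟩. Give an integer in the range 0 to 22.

8^64 · 8^32 · 8^4 · 8^2 ≡ 9 · 3 · 2 · 18 = 972.
972 mod 23 = 6, so 8^102 ≡ 6 (mod 23).

6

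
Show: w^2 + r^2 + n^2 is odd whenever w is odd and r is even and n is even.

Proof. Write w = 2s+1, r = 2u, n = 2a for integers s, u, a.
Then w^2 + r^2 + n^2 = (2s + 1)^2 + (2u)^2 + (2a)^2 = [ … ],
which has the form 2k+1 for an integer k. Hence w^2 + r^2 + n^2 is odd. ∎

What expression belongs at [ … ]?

(2s + 1)^2 + (2u)^2 + (2a)^2 = 4a^2 + 4s^2 + 4s + 4u^2 + 1
= 2(2a^2 + 2s^2 + 2s + 2u^2) + 1.
Since 2a^2 + 2s^2 + 2s + 2u^2 is an integer, the sum of squares is of the form 2k+1 for an integer k.

2(2a^2 + 2s^2 + 2s + 2u^2) + 1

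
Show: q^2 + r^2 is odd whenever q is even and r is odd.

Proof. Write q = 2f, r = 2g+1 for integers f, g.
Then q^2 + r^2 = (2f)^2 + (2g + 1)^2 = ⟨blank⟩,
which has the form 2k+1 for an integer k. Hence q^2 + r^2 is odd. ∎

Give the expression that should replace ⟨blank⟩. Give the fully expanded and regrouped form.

(2f)^2 + (2g + 1)^2 = 4f^2 + 4g^2 + 4g + 1
= 2(2f^2 + 2g^2 + 2g) + 1.
Since 2f^2 + 2g^2 + 2g is an integer, the sum of squares is of the form 2k+1 for an integer k.

2(2f^2 + 2g^2 + 2g) + 1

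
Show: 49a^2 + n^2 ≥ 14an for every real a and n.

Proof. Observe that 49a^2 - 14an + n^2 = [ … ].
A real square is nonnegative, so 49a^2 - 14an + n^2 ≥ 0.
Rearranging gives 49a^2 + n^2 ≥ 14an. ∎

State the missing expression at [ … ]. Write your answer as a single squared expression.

(7a - n)^2

49a^2 - 14an + n^2 is a perfect-square trinomial: the outer terms are (7a)^2 and (n)^2, and the cross term is -2·7a·n.
So 49a^2 - 14an + n^2 = (7a - n)^2 ≥ 0.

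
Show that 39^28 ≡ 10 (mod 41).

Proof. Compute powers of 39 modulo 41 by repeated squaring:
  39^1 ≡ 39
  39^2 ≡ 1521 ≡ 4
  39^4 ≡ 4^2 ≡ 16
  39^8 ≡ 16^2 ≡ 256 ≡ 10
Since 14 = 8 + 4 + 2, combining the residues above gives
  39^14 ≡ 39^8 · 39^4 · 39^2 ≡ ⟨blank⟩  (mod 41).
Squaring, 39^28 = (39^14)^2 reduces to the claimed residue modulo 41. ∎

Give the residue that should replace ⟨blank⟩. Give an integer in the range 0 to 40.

Multiply the listed residues: 10 · 16 · 4 = 160 → 640.
Reducing modulo 41: 640 = 15·41 + 25, so 39^14 ≡ 25.

25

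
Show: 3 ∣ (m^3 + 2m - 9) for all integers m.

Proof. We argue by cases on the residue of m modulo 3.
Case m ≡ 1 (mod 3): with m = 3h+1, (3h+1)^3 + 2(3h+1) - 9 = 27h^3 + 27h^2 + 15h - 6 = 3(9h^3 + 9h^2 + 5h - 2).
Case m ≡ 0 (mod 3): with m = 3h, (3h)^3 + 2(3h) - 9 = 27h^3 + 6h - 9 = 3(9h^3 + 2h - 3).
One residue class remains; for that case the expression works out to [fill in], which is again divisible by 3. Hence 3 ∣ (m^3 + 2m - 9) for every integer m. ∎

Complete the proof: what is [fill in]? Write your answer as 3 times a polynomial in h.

The residues treated are {1, 0}, so the missing case is m ≡ 2 (mod 3); write m = 3h+2.
Then (3h+2)^3 + 2(3h+2) - 9 = 27h^3 + 54h^2 + 42h + 3 = 3(9h^3 + 18h^2 + 14h + 1).

3(9h^3 + 18h^2 + 14h + 1)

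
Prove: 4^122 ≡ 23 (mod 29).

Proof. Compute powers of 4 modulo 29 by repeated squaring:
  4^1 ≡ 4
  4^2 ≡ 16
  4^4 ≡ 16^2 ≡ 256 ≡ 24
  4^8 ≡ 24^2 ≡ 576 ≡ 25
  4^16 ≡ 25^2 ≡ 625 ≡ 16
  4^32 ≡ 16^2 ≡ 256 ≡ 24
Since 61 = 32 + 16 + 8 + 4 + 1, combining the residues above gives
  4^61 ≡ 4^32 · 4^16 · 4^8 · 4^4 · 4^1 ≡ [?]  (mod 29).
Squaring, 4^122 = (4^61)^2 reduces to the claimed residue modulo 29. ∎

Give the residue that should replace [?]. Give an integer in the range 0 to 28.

9

4^32 · 4^16 · 4^8 · 4^4 · 4^1 ≡ 24 · 16 · 25 · 24 · 4 = 921600.
921600 mod 29 = 9, so 4^61 ≡ 9 (mod 29).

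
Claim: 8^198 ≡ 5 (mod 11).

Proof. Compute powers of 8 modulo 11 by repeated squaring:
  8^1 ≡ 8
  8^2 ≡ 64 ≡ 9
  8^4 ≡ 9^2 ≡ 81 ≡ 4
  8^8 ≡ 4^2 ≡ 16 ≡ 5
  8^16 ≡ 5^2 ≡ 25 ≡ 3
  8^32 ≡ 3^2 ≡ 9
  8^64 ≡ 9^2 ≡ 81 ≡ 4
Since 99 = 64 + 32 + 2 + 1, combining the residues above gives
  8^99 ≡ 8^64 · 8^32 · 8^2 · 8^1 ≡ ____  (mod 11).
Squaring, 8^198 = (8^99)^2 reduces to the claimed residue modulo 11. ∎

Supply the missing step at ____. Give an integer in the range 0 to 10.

8^64 · 8^32 · 8^2 · 8^1 ≡ 4 · 9 · 9 · 8 = 2592.
2592 mod 11 = 7, so 8^99 ≡ 7 (mod 11).

7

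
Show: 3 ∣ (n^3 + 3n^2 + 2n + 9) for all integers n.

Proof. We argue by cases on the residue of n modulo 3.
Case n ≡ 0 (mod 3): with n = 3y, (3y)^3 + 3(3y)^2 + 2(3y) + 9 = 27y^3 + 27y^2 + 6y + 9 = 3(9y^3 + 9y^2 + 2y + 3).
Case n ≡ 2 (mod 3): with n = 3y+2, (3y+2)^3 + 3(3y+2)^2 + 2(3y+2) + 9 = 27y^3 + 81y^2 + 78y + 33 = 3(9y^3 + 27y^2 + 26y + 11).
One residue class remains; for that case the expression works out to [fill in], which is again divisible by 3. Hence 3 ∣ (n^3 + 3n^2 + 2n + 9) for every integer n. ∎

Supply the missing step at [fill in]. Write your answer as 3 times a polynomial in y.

Only n ≡ 1 (mod 3) is unaccounted for. Put n = 3y+1:
(3y+1)^3 + 3(3y+1)^2 + 2(3y+1) + 9 expands to 27y^3 + 54y^2 + 33y + 15,
and factoring out 3 leaves 3(9y^3 + 18y^2 + 11y + 5).

3(9y^3 + 18y^2 + 11y + 5)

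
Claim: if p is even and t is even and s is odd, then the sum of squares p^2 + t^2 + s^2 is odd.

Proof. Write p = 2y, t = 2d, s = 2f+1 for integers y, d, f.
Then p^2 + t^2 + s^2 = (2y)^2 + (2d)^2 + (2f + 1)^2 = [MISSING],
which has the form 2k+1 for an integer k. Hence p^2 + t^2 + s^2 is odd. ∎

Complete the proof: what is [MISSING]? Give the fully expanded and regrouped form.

Expanding: (2y)^2 + (2d)^2 + (2f + 1)^2 = 4d^2 + 4f^2 + 4f + 4y^2 + 1.
Every term except the constant is even, so this is 2(2d^2 + 2f^2 + 2f + 2y^2) + 1,
and 2d^2 + 2f^2 + 2f + 2y^2 ∈ ℤ gives the required form.

2(2d^2 + 2f^2 + 2f + 2y^2) + 1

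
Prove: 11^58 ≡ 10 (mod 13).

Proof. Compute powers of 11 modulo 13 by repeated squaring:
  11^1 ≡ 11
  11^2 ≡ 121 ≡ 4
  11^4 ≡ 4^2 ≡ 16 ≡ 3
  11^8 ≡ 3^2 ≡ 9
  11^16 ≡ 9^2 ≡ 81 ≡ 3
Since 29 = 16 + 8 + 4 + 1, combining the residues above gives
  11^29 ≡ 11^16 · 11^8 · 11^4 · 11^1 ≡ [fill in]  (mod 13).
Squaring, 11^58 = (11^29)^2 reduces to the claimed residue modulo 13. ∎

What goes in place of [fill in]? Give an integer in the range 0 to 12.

7

Multiply the listed residues: 3 · 9 · 3 · 11 = 27 → 81 → 891.
Reducing modulo 13: 891 = 68·13 + 7, so 11^29 ≡ 7.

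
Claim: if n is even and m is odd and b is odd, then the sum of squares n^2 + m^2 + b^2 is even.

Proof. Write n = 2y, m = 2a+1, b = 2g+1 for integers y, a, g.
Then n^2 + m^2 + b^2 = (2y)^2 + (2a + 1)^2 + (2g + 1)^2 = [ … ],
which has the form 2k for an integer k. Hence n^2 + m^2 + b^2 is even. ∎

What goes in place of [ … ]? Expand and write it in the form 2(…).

2(2a^2 + 2a + 2g^2 + 2g + 2y^2 + 1)

Expanding: (2y)^2 + (2a + 1)^2 + (2g + 1)^2 = 4a^2 + 4a + 4g^2 + 4g + 4y^2 + 2.
Every term is even; pulling out the factor of 2 gives 2(2a^2 + 2a + 2g^2 + 2g + 2y^2 + 1).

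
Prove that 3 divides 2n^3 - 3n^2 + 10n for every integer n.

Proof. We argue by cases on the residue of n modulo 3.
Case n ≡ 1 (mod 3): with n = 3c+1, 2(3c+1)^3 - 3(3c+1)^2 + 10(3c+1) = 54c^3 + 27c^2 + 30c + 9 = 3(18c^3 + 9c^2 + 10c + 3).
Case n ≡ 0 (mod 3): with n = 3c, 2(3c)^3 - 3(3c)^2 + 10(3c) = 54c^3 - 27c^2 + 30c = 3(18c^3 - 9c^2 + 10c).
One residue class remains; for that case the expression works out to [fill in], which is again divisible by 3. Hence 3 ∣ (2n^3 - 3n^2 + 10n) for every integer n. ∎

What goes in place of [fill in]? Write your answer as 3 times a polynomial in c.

3(18c^3 + 27c^2 + 22c + 8)

Only n ≡ 2 (mod 3) is unaccounted for. Put n = 3c+2:
2(3c+2)^3 - 3(3c+2)^2 + 10(3c+2) expands to 54c^3 + 81c^2 + 66c + 24,
and factoring out 3 leaves 3(18c^3 + 27c^2 + 22c + 8).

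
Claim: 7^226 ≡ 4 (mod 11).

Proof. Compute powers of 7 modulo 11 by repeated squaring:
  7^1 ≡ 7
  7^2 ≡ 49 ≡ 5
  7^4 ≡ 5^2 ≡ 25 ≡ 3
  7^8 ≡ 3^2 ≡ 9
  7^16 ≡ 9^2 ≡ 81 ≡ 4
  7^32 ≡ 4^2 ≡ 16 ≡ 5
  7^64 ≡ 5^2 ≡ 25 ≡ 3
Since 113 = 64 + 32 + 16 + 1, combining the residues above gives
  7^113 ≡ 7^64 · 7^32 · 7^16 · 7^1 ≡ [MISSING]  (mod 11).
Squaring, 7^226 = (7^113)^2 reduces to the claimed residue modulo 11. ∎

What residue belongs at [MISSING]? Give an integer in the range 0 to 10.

2

7^64 · 7^32 · 7^16 · 7^1 ≡ 3 · 5 · 4 · 7 = 420.
420 mod 11 = 2, so 7^113 ≡ 2 (mod 11).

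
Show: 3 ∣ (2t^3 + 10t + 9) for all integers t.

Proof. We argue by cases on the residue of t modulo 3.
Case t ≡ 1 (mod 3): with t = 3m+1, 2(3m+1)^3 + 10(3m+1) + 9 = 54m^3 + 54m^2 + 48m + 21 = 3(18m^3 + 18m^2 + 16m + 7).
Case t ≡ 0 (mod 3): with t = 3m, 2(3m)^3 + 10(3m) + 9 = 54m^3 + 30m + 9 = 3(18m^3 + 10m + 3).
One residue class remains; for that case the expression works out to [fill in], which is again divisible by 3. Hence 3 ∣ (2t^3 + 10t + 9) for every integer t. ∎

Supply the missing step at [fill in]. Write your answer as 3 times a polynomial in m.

3(18m^3 + 36m^2 + 34m + 15)

The residues treated are {1, 0}, so the missing case is t ≡ 2 (mod 3); write t = 3m+2.
Then 2(3m+2)^3 + 10(3m+2) + 9 = 54m^3 + 108m^2 + 102m + 45 = 3(18m^3 + 36m^2 + 34m + 15).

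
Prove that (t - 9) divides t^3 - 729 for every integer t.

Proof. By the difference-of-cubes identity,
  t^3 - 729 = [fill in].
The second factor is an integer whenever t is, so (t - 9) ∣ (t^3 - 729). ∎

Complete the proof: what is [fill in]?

(t - 9)(t^2 + 9t + 81)

a^3 - b^3 = (a - b)(a^2 + ab + b^2). With a = t, b = 9:
t^3 - 729 = (t - 9)(t^2 + 9t + 81).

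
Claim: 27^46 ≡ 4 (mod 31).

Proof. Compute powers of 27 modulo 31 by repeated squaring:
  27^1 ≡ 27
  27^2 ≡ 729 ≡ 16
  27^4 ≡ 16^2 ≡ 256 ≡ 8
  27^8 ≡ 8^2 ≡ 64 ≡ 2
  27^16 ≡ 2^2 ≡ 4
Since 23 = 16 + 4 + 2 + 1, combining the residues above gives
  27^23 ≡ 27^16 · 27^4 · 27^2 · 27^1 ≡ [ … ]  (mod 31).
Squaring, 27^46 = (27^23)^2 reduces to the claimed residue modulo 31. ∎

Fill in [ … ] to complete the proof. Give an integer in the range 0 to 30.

27^16 · 27^4 · 27^2 · 27^1 ≡ 4 · 8 · 16 · 27 = 13824.
13824 mod 31 = 29, so 27^23 ≡ 29 (mod 31).

29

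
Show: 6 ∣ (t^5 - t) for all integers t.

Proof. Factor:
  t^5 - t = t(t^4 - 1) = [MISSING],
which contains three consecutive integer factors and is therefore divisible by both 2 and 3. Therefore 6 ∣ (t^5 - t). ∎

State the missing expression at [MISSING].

t^4 - 1 = (t^2 - 1)(t^2 + 1), and t^2 - 1 = (t-1)(t+1).
So t(t^4 - 1) = (t - 1)t(t + 1)(t^2 + 1).

(t - 1)t(t + 1)(t^2 + 1)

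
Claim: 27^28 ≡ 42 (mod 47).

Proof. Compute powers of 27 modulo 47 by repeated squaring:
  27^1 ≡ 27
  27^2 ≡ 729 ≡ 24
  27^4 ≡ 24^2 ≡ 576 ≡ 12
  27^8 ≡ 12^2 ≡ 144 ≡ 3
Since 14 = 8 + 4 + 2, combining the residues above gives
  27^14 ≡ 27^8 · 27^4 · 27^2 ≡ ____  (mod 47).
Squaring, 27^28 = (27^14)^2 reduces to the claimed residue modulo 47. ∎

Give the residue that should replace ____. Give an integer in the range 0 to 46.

27^8 · 27^4 · 27^2 ≡ 3 · 12 · 24 = 864.
864 mod 47 = 18, so 27^14 ≡ 18 (mod 47).

18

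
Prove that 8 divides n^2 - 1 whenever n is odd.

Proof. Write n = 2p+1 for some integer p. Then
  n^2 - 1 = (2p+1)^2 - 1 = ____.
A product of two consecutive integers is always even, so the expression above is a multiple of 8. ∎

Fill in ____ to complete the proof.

4p(p + 1)

(2p+1)^2 - 1 = 4p^2 + 4p + 1 - 1 = 4p^2 + 4p = 4p(p+1).
Since p and p+1 are consecutive, p(p+1) is even, and 4·(even) is a multiple of 8.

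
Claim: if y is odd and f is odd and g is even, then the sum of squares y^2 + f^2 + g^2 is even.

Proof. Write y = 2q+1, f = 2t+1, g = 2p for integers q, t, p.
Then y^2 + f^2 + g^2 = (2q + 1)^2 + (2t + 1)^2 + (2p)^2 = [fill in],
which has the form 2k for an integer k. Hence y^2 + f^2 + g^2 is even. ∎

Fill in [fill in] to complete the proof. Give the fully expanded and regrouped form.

(2q + 1)^2 + (2t + 1)^2 + (2p)^2 = 4p^2 + 4q^2 + 4q + 4t^2 + 4t + 2
= 2(2p^2 + 2q^2 + 2q + 2t^2 + 2t + 1).
Since 2p^2 + 2q^2 + 2q + 2t^2 + 2t + 1 is an integer, the sum of squares is of the form 2k for an integer k.

2(2p^2 + 2q^2 + 2q + 2t^2 + 2t + 1)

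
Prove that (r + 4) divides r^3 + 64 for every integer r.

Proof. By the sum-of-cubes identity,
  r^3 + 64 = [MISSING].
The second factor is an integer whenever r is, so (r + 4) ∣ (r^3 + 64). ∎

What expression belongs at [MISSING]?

Polynomial division of r^3 + 64 by r + 4 leaves remainder 0 and quotient r^2 - 4r + 16.
Hence r^3 + 64 = (r + 4)(r^2 - 4r + 16).

(r + 4)(r^2 - 4r + 16)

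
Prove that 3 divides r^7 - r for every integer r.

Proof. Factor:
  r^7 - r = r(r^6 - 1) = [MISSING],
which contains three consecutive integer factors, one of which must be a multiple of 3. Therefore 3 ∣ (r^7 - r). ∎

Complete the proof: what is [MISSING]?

(r - 1)r(r + 1)(r^4 + r^2 + 1)

r^6 - 1 = (r^2 - 1)(r^4 + r^2 + 1), and r^2 - 1 = (r-1)(r+1).
So r(r^6 - 1) = (r - 1)r(r + 1)(r^4 + r^2 + 1).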